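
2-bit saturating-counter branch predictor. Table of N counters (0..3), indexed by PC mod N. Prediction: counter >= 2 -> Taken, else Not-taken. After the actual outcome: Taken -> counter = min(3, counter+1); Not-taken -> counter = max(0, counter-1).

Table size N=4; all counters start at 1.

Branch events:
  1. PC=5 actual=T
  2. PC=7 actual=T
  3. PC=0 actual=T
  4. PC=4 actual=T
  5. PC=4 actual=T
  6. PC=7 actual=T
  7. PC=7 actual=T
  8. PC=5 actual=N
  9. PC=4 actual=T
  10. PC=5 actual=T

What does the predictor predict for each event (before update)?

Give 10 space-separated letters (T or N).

Answer: N N N T T T T T T N

Derivation:
Ev 1: PC=5 idx=1 pred=N actual=T -> ctr[1]=2
Ev 2: PC=7 idx=3 pred=N actual=T -> ctr[3]=2
Ev 3: PC=0 idx=0 pred=N actual=T -> ctr[0]=2
Ev 4: PC=4 idx=0 pred=T actual=T -> ctr[0]=3
Ev 5: PC=4 idx=0 pred=T actual=T -> ctr[0]=3
Ev 6: PC=7 idx=3 pred=T actual=T -> ctr[3]=3
Ev 7: PC=7 idx=3 pred=T actual=T -> ctr[3]=3
Ev 8: PC=5 idx=1 pred=T actual=N -> ctr[1]=1
Ev 9: PC=4 idx=0 pred=T actual=T -> ctr[0]=3
Ev 10: PC=5 idx=1 pred=N actual=T -> ctr[1]=2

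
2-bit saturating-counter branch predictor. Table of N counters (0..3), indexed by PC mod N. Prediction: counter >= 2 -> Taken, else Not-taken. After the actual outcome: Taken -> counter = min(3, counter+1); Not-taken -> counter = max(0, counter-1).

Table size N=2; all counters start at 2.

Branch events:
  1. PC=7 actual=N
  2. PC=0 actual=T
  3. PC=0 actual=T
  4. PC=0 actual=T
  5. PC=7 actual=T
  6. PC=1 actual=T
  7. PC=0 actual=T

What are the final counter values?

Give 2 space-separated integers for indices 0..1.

Answer: 3 3

Derivation:
Ev 1: PC=7 idx=1 pred=T actual=N -> ctr[1]=1
Ev 2: PC=0 idx=0 pred=T actual=T -> ctr[0]=3
Ev 3: PC=0 idx=0 pred=T actual=T -> ctr[0]=3
Ev 4: PC=0 idx=0 pred=T actual=T -> ctr[0]=3
Ev 5: PC=7 idx=1 pred=N actual=T -> ctr[1]=2
Ev 6: PC=1 idx=1 pred=T actual=T -> ctr[1]=3
Ev 7: PC=0 idx=0 pred=T actual=T -> ctr[0]=3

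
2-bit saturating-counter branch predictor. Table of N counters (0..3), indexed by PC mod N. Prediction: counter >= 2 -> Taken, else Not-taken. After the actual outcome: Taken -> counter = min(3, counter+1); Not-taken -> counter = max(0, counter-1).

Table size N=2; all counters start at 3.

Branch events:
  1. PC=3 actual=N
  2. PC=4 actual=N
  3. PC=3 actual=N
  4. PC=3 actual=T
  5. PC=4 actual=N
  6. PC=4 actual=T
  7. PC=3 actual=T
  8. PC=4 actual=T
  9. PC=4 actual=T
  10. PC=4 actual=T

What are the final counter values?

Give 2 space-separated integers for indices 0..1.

Answer: 3 3

Derivation:
Ev 1: PC=3 idx=1 pred=T actual=N -> ctr[1]=2
Ev 2: PC=4 idx=0 pred=T actual=N -> ctr[0]=2
Ev 3: PC=3 idx=1 pred=T actual=N -> ctr[1]=1
Ev 4: PC=3 idx=1 pred=N actual=T -> ctr[1]=2
Ev 5: PC=4 idx=0 pred=T actual=N -> ctr[0]=1
Ev 6: PC=4 idx=0 pred=N actual=T -> ctr[0]=2
Ev 7: PC=3 idx=1 pred=T actual=T -> ctr[1]=3
Ev 8: PC=4 idx=0 pred=T actual=T -> ctr[0]=3
Ev 9: PC=4 idx=0 pred=T actual=T -> ctr[0]=3
Ev 10: PC=4 idx=0 pred=T actual=T -> ctr[0]=3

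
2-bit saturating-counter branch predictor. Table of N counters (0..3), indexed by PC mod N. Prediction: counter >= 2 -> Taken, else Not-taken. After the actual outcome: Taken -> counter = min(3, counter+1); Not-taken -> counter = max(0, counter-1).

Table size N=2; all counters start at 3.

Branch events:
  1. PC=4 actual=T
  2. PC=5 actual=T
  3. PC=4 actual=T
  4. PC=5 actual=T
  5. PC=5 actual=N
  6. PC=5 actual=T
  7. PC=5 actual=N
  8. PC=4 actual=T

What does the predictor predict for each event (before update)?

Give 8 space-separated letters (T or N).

Ev 1: PC=4 idx=0 pred=T actual=T -> ctr[0]=3
Ev 2: PC=5 idx=1 pred=T actual=T -> ctr[1]=3
Ev 3: PC=4 idx=0 pred=T actual=T -> ctr[0]=3
Ev 4: PC=5 idx=1 pred=T actual=T -> ctr[1]=3
Ev 5: PC=5 idx=1 pred=T actual=N -> ctr[1]=2
Ev 6: PC=5 idx=1 pred=T actual=T -> ctr[1]=3
Ev 7: PC=5 idx=1 pred=T actual=N -> ctr[1]=2
Ev 8: PC=4 idx=0 pred=T actual=T -> ctr[0]=3

Answer: T T T T T T T T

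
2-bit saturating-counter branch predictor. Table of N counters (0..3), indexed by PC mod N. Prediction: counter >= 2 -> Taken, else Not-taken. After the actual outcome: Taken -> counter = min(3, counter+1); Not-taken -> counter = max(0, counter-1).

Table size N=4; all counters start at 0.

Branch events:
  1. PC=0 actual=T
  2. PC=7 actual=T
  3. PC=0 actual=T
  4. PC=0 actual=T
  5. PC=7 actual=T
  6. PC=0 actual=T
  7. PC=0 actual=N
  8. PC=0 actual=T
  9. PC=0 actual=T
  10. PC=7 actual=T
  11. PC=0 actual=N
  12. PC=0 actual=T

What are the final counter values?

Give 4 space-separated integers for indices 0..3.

Answer: 3 0 0 3

Derivation:
Ev 1: PC=0 idx=0 pred=N actual=T -> ctr[0]=1
Ev 2: PC=7 idx=3 pred=N actual=T -> ctr[3]=1
Ev 3: PC=0 idx=0 pred=N actual=T -> ctr[0]=2
Ev 4: PC=0 idx=0 pred=T actual=T -> ctr[0]=3
Ev 5: PC=7 idx=3 pred=N actual=T -> ctr[3]=2
Ev 6: PC=0 idx=0 pred=T actual=T -> ctr[0]=3
Ev 7: PC=0 idx=0 pred=T actual=N -> ctr[0]=2
Ev 8: PC=0 idx=0 pred=T actual=T -> ctr[0]=3
Ev 9: PC=0 idx=0 pred=T actual=T -> ctr[0]=3
Ev 10: PC=7 idx=3 pred=T actual=T -> ctr[3]=3
Ev 11: PC=0 idx=0 pred=T actual=N -> ctr[0]=2
Ev 12: PC=0 idx=0 pred=T actual=T -> ctr[0]=3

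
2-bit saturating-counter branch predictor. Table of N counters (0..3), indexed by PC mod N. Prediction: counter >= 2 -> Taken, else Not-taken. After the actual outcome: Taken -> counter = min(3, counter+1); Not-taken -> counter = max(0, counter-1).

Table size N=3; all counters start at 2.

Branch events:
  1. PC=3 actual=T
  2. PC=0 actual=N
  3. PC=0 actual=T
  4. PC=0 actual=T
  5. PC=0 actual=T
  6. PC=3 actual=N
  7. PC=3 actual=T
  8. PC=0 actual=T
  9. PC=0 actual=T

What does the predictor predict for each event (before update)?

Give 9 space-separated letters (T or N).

Answer: T T T T T T T T T

Derivation:
Ev 1: PC=3 idx=0 pred=T actual=T -> ctr[0]=3
Ev 2: PC=0 idx=0 pred=T actual=N -> ctr[0]=2
Ev 3: PC=0 idx=0 pred=T actual=T -> ctr[0]=3
Ev 4: PC=0 idx=0 pred=T actual=T -> ctr[0]=3
Ev 5: PC=0 idx=0 pred=T actual=T -> ctr[0]=3
Ev 6: PC=3 idx=0 pred=T actual=N -> ctr[0]=2
Ev 7: PC=3 idx=0 pred=T actual=T -> ctr[0]=3
Ev 8: PC=0 idx=0 pred=T actual=T -> ctr[0]=3
Ev 9: PC=0 idx=0 pred=T actual=T -> ctr[0]=3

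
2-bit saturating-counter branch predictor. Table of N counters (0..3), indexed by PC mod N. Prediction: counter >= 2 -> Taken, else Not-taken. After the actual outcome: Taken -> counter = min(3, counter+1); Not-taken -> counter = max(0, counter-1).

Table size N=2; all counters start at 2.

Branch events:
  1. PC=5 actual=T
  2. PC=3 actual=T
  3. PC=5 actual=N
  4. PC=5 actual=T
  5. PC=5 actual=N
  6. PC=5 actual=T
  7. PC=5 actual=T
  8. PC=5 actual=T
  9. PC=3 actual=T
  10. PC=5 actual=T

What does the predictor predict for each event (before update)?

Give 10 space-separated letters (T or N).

Answer: T T T T T T T T T T

Derivation:
Ev 1: PC=5 idx=1 pred=T actual=T -> ctr[1]=3
Ev 2: PC=3 idx=1 pred=T actual=T -> ctr[1]=3
Ev 3: PC=5 idx=1 pred=T actual=N -> ctr[1]=2
Ev 4: PC=5 idx=1 pred=T actual=T -> ctr[1]=3
Ev 5: PC=5 idx=1 pred=T actual=N -> ctr[1]=2
Ev 6: PC=5 idx=1 pred=T actual=T -> ctr[1]=3
Ev 7: PC=5 idx=1 pred=T actual=T -> ctr[1]=3
Ev 8: PC=5 idx=1 pred=T actual=T -> ctr[1]=3
Ev 9: PC=3 idx=1 pred=T actual=T -> ctr[1]=3
Ev 10: PC=5 idx=1 pred=T actual=T -> ctr[1]=3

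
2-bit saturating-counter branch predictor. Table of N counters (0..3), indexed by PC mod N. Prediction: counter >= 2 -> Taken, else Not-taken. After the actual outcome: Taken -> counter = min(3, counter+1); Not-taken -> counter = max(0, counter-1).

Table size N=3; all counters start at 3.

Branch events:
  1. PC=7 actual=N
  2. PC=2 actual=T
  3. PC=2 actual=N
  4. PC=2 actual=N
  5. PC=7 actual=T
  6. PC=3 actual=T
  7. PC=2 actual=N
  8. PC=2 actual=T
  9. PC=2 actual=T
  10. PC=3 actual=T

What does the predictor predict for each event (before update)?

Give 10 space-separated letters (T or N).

Answer: T T T T T T N N N T

Derivation:
Ev 1: PC=7 idx=1 pred=T actual=N -> ctr[1]=2
Ev 2: PC=2 idx=2 pred=T actual=T -> ctr[2]=3
Ev 3: PC=2 idx=2 pred=T actual=N -> ctr[2]=2
Ev 4: PC=2 idx=2 pred=T actual=N -> ctr[2]=1
Ev 5: PC=7 idx=1 pred=T actual=T -> ctr[1]=3
Ev 6: PC=3 idx=0 pred=T actual=T -> ctr[0]=3
Ev 7: PC=2 idx=2 pred=N actual=N -> ctr[2]=0
Ev 8: PC=2 idx=2 pred=N actual=T -> ctr[2]=1
Ev 9: PC=2 idx=2 pred=N actual=T -> ctr[2]=2
Ev 10: PC=3 idx=0 pred=T actual=T -> ctr[0]=3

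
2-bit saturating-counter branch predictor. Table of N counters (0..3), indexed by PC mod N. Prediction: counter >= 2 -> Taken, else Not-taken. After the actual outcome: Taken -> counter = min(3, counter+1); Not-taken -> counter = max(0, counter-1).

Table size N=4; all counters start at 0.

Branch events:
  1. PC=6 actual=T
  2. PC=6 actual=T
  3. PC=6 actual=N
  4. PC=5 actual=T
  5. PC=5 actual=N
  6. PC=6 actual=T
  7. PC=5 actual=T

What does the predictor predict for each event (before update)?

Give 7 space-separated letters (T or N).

Answer: N N T N N N N

Derivation:
Ev 1: PC=6 idx=2 pred=N actual=T -> ctr[2]=1
Ev 2: PC=6 idx=2 pred=N actual=T -> ctr[2]=2
Ev 3: PC=6 idx=2 pred=T actual=N -> ctr[2]=1
Ev 4: PC=5 idx=1 pred=N actual=T -> ctr[1]=1
Ev 5: PC=5 idx=1 pred=N actual=N -> ctr[1]=0
Ev 6: PC=6 idx=2 pred=N actual=T -> ctr[2]=2
Ev 7: PC=5 idx=1 pred=N actual=T -> ctr[1]=1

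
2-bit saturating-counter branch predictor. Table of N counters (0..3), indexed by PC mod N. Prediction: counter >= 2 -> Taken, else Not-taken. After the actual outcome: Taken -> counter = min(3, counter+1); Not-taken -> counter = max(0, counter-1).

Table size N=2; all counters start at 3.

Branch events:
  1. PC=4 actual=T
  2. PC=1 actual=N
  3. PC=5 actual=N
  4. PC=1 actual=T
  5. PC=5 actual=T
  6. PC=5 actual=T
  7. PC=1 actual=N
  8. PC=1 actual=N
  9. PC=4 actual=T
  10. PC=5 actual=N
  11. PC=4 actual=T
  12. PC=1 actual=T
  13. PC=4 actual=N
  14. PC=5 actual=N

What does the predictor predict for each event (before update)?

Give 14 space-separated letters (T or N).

Answer: T T T N T T T T T N T N T N

Derivation:
Ev 1: PC=4 idx=0 pred=T actual=T -> ctr[0]=3
Ev 2: PC=1 idx=1 pred=T actual=N -> ctr[1]=2
Ev 3: PC=5 idx=1 pred=T actual=N -> ctr[1]=1
Ev 4: PC=1 idx=1 pred=N actual=T -> ctr[1]=2
Ev 5: PC=5 idx=1 pred=T actual=T -> ctr[1]=3
Ev 6: PC=5 idx=1 pred=T actual=T -> ctr[1]=3
Ev 7: PC=1 idx=1 pred=T actual=N -> ctr[1]=2
Ev 8: PC=1 idx=1 pred=T actual=N -> ctr[1]=1
Ev 9: PC=4 idx=0 pred=T actual=T -> ctr[0]=3
Ev 10: PC=5 idx=1 pred=N actual=N -> ctr[1]=0
Ev 11: PC=4 idx=0 pred=T actual=T -> ctr[0]=3
Ev 12: PC=1 idx=1 pred=N actual=T -> ctr[1]=1
Ev 13: PC=4 idx=0 pred=T actual=N -> ctr[0]=2
Ev 14: PC=5 idx=1 pred=N actual=N -> ctr[1]=0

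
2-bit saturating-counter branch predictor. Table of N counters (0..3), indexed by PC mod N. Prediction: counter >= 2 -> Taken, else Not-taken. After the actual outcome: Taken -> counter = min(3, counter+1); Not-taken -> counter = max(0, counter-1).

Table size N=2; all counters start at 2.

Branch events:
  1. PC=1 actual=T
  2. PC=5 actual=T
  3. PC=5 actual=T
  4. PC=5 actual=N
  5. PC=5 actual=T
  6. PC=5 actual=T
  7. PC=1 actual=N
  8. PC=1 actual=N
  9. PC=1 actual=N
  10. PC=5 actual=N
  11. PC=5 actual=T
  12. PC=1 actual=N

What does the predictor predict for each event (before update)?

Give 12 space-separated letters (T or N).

Ev 1: PC=1 idx=1 pred=T actual=T -> ctr[1]=3
Ev 2: PC=5 idx=1 pred=T actual=T -> ctr[1]=3
Ev 3: PC=5 idx=1 pred=T actual=T -> ctr[1]=3
Ev 4: PC=5 idx=1 pred=T actual=N -> ctr[1]=2
Ev 5: PC=5 idx=1 pred=T actual=T -> ctr[1]=3
Ev 6: PC=5 idx=1 pred=T actual=T -> ctr[1]=3
Ev 7: PC=1 idx=1 pred=T actual=N -> ctr[1]=2
Ev 8: PC=1 idx=1 pred=T actual=N -> ctr[1]=1
Ev 9: PC=1 idx=1 pred=N actual=N -> ctr[1]=0
Ev 10: PC=5 idx=1 pred=N actual=N -> ctr[1]=0
Ev 11: PC=5 idx=1 pred=N actual=T -> ctr[1]=1
Ev 12: PC=1 idx=1 pred=N actual=N -> ctr[1]=0

Answer: T T T T T T T T N N N N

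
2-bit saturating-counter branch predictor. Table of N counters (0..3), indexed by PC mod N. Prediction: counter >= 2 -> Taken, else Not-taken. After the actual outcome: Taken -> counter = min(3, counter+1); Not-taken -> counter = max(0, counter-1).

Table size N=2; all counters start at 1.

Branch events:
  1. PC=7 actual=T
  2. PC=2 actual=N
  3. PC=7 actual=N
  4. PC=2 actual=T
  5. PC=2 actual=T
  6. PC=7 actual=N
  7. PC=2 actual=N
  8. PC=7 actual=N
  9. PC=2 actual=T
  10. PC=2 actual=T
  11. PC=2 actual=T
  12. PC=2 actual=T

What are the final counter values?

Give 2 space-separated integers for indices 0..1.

Answer: 3 0

Derivation:
Ev 1: PC=7 idx=1 pred=N actual=T -> ctr[1]=2
Ev 2: PC=2 idx=0 pred=N actual=N -> ctr[0]=0
Ev 3: PC=7 idx=1 pred=T actual=N -> ctr[1]=1
Ev 4: PC=2 idx=0 pred=N actual=T -> ctr[0]=1
Ev 5: PC=2 idx=0 pred=N actual=T -> ctr[0]=2
Ev 6: PC=7 idx=1 pred=N actual=N -> ctr[1]=0
Ev 7: PC=2 idx=0 pred=T actual=N -> ctr[0]=1
Ev 8: PC=7 idx=1 pred=N actual=N -> ctr[1]=0
Ev 9: PC=2 idx=0 pred=N actual=T -> ctr[0]=2
Ev 10: PC=2 idx=0 pred=T actual=T -> ctr[0]=3
Ev 11: PC=2 idx=0 pred=T actual=T -> ctr[0]=3
Ev 12: PC=2 idx=0 pred=T actual=T -> ctr[0]=3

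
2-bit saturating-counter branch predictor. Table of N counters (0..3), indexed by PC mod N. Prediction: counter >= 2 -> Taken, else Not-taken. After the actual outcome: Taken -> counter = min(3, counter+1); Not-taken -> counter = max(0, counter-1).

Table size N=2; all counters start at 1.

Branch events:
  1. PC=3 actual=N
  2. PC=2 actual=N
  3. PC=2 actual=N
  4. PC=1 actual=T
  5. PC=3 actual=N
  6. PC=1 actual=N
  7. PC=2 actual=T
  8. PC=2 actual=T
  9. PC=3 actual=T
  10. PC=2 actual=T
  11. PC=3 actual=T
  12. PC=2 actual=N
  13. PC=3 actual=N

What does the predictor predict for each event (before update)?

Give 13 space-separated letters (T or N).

Answer: N N N N N N N N N T N T T

Derivation:
Ev 1: PC=3 idx=1 pred=N actual=N -> ctr[1]=0
Ev 2: PC=2 idx=0 pred=N actual=N -> ctr[0]=0
Ev 3: PC=2 idx=0 pred=N actual=N -> ctr[0]=0
Ev 4: PC=1 idx=1 pred=N actual=T -> ctr[1]=1
Ev 5: PC=3 idx=1 pred=N actual=N -> ctr[1]=0
Ev 6: PC=1 idx=1 pred=N actual=N -> ctr[1]=0
Ev 7: PC=2 idx=0 pred=N actual=T -> ctr[0]=1
Ev 8: PC=2 idx=0 pred=N actual=T -> ctr[0]=2
Ev 9: PC=3 idx=1 pred=N actual=T -> ctr[1]=1
Ev 10: PC=2 idx=0 pred=T actual=T -> ctr[0]=3
Ev 11: PC=3 idx=1 pred=N actual=T -> ctr[1]=2
Ev 12: PC=2 idx=0 pred=T actual=N -> ctr[0]=2
Ev 13: PC=3 idx=1 pred=T actual=N -> ctr[1]=1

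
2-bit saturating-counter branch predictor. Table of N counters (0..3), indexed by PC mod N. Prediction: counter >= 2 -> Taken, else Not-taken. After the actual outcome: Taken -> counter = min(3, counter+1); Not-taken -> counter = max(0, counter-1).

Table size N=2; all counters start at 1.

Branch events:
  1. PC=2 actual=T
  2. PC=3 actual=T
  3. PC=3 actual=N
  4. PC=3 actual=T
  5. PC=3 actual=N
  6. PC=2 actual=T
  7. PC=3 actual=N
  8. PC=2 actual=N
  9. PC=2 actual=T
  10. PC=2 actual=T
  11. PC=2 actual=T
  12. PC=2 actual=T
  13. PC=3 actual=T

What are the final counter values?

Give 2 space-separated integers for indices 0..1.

Ev 1: PC=2 idx=0 pred=N actual=T -> ctr[0]=2
Ev 2: PC=3 idx=1 pred=N actual=T -> ctr[1]=2
Ev 3: PC=3 idx=1 pred=T actual=N -> ctr[1]=1
Ev 4: PC=3 idx=1 pred=N actual=T -> ctr[1]=2
Ev 5: PC=3 idx=1 pred=T actual=N -> ctr[1]=1
Ev 6: PC=2 idx=0 pred=T actual=T -> ctr[0]=3
Ev 7: PC=3 idx=1 pred=N actual=N -> ctr[1]=0
Ev 8: PC=2 idx=0 pred=T actual=N -> ctr[0]=2
Ev 9: PC=2 idx=0 pred=T actual=T -> ctr[0]=3
Ev 10: PC=2 idx=0 pred=T actual=T -> ctr[0]=3
Ev 11: PC=2 idx=0 pred=T actual=T -> ctr[0]=3
Ev 12: PC=2 idx=0 pred=T actual=T -> ctr[0]=3
Ev 13: PC=3 idx=1 pred=N actual=T -> ctr[1]=1

Answer: 3 1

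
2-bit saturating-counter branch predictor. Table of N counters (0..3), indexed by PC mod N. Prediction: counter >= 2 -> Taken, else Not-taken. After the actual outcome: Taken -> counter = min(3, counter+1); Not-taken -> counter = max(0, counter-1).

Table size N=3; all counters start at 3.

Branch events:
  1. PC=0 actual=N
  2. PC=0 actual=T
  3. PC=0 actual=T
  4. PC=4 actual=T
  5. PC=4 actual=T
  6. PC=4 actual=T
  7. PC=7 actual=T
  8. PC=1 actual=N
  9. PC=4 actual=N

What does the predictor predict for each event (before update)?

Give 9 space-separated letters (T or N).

Ev 1: PC=0 idx=0 pred=T actual=N -> ctr[0]=2
Ev 2: PC=0 idx=0 pred=T actual=T -> ctr[0]=3
Ev 3: PC=0 idx=0 pred=T actual=T -> ctr[0]=3
Ev 4: PC=4 idx=1 pred=T actual=T -> ctr[1]=3
Ev 5: PC=4 idx=1 pred=T actual=T -> ctr[1]=3
Ev 6: PC=4 idx=1 pred=T actual=T -> ctr[1]=3
Ev 7: PC=7 idx=1 pred=T actual=T -> ctr[1]=3
Ev 8: PC=1 idx=1 pred=T actual=N -> ctr[1]=2
Ev 9: PC=4 idx=1 pred=T actual=N -> ctr[1]=1

Answer: T T T T T T T T T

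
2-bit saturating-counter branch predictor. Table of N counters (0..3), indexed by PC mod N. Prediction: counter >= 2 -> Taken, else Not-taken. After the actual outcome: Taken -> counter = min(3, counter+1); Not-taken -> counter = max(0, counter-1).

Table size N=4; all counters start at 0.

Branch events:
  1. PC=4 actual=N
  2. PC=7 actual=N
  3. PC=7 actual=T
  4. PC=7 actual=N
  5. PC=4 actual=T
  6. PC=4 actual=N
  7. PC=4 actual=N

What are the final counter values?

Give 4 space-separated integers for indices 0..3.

Ev 1: PC=4 idx=0 pred=N actual=N -> ctr[0]=0
Ev 2: PC=7 idx=3 pred=N actual=N -> ctr[3]=0
Ev 3: PC=7 idx=3 pred=N actual=T -> ctr[3]=1
Ev 4: PC=7 idx=3 pred=N actual=N -> ctr[3]=0
Ev 5: PC=4 idx=0 pred=N actual=T -> ctr[0]=1
Ev 6: PC=4 idx=0 pred=N actual=N -> ctr[0]=0
Ev 7: PC=4 idx=0 pred=N actual=N -> ctr[0]=0

Answer: 0 0 0 0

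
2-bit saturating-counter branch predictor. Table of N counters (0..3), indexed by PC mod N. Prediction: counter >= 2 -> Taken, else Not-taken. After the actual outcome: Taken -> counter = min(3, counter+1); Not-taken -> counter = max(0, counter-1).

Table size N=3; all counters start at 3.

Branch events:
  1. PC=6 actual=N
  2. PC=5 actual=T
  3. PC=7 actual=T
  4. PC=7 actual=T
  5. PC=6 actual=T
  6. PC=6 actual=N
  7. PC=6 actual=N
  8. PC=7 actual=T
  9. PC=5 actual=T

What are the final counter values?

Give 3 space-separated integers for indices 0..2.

Ev 1: PC=6 idx=0 pred=T actual=N -> ctr[0]=2
Ev 2: PC=5 idx=2 pred=T actual=T -> ctr[2]=3
Ev 3: PC=7 idx=1 pred=T actual=T -> ctr[1]=3
Ev 4: PC=7 idx=1 pred=T actual=T -> ctr[1]=3
Ev 5: PC=6 idx=0 pred=T actual=T -> ctr[0]=3
Ev 6: PC=6 idx=0 pred=T actual=N -> ctr[0]=2
Ev 7: PC=6 idx=0 pred=T actual=N -> ctr[0]=1
Ev 8: PC=7 idx=1 pred=T actual=T -> ctr[1]=3
Ev 9: PC=5 idx=2 pred=T actual=T -> ctr[2]=3

Answer: 1 3 3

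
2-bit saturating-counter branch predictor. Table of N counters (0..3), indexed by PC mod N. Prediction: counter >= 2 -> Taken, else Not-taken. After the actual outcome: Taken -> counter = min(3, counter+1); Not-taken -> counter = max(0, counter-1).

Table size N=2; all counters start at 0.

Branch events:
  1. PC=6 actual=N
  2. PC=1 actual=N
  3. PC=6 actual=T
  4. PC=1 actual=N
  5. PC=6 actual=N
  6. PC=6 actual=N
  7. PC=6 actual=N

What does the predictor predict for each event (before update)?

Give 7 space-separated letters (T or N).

Answer: N N N N N N N

Derivation:
Ev 1: PC=6 idx=0 pred=N actual=N -> ctr[0]=0
Ev 2: PC=1 idx=1 pred=N actual=N -> ctr[1]=0
Ev 3: PC=6 idx=0 pred=N actual=T -> ctr[0]=1
Ev 4: PC=1 idx=1 pred=N actual=N -> ctr[1]=0
Ev 5: PC=6 idx=0 pred=N actual=N -> ctr[0]=0
Ev 6: PC=6 idx=0 pred=N actual=N -> ctr[0]=0
Ev 7: PC=6 idx=0 pred=N actual=N -> ctr[0]=0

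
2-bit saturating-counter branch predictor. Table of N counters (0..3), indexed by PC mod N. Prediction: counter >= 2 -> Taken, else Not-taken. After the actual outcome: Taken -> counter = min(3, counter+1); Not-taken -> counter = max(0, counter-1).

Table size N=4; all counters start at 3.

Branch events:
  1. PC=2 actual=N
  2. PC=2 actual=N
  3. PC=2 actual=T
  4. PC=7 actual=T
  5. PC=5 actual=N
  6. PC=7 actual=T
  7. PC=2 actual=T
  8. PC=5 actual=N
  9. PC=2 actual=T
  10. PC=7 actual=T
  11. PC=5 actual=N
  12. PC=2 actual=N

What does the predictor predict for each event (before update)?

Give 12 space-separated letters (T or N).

Answer: T T N T T T T T T T N T

Derivation:
Ev 1: PC=2 idx=2 pred=T actual=N -> ctr[2]=2
Ev 2: PC=2 idx=2 pred=T actual=N -> ctr[2]=1
Ev 3: PC=2 idx=2 pred=N actual=T -> ctr[2]=2
Ev 4: PC=7 idx=3 pred=T actual=T -> ctr[3]=3
Ev 5: PC=5 idx=1 pred=T actual=N -> ctr[1]=2
Ev 6: PC=7 idx=3 pred=T actual=T -> ctr[3]=3
Ev 7: PC=2 idx=2 pred=T actual=T -> ctr[2]=3
Ev 8: PC=5 idx=1 pred=T actual=N -> ctr[1]=1
Ev 9: PC=2 idx=2 pred=T actual=T -> ctr[2]=3
Ev 10: PC=7 idx=3 pred=T actual=T -> ctr[3]=3
Ev 11: PC=5 idx=1 pred=N actual=N -> ctr[1]=0
Ev 12: PC=2 idx=2 pred=T actual=N -> ctr[2]=2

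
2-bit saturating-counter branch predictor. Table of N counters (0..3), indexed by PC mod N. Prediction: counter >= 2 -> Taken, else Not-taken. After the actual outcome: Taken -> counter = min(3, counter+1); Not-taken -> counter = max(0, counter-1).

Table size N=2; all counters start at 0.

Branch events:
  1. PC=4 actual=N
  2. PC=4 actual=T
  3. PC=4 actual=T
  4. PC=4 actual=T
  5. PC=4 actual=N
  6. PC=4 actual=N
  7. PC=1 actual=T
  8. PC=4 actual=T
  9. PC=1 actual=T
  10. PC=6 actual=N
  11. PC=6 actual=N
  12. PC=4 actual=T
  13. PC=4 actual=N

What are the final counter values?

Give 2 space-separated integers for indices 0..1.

Answer: 0 2

Derivation:
Ev 1: PC=4 idx=0 pred=N actual=N -> ctr[0]=0
Ev 2: PC=4 idx=0 pred=N actual=T -> ctr[0]=1
Ev 3: PC=4 idx=0 pred=N actual=T -> ctr[0]=2
Ev 4: PC=4 idx=0 pred=T actual=T -> ctr[0]=3
Ev 5: PC=4 idx=0 pred=T actual=N -> ctr[0]=2
Ev 6: PC=4 idx=0 pred=T actual=N -> ctr[0]=1
Ev 7: PC=1 idx=1 pred=N actual=T -> ctr[1]=1
Ev 8: PC=4 idx=0 pred=N actual=T -> ctr[0]=2
Ev 9: PC=1 idx=1 pred=N actual=T -> ctr[1]=2
Ev 10: PC=6 idx=0 pred=T actual=N -> ctr[0]=1
Ev 11: PC=6 idx=0 pred=N actual=N -> ctr[0]=0
Ev 12: PC=4 idx=0 pred=N actual=T -> ctr[0]=1
Ev 13: PC=4 idx=0 pred=N actual=N -> ctr[0]=0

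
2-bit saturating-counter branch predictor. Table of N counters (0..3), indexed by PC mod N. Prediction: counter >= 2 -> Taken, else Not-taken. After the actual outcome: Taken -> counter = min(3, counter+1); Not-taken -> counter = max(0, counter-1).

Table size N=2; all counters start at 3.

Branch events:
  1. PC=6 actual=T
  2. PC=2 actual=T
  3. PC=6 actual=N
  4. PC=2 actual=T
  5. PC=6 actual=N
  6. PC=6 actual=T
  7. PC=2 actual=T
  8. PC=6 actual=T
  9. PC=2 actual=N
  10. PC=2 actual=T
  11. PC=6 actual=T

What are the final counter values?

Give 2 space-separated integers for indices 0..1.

Answer: 3 3

Derivation:
Ev 1: PC=6 idx=0 pred=T actual=T -> ctr[0]=3
Ev 2: PC=2 idx=0 pred=T actual=T -> ctr[0]=3
Ev 3: PC=6 idx=0 pred=T actual=N -> ctr[0]=2
Ev 4: PC=2 idx=0 pred=T actual=T -> ctr[0]=3
Ev 5: PC=6 idx=0 pred=T actual=N -> ctr[0]=2
Ev 6: PC=6 idx=0 pred=T actual=T -> ctr[0]=3
Ev 7: PC=2 idx=0 pred=T actual=T -> ctr[0]=3
Ev 8: PC=6 idx=0 pred=T actual=T -> ctr[0]=3
Ev 9: PC=2 idx=0 pred=T actual=N -> ctr[0]=2
Ev 10: PC=2 idx=0 pred=T actual=T -> ctr[0]=3
Ev 11: PC=6 idx=0 pred=T actual=T -> ctr[0]=3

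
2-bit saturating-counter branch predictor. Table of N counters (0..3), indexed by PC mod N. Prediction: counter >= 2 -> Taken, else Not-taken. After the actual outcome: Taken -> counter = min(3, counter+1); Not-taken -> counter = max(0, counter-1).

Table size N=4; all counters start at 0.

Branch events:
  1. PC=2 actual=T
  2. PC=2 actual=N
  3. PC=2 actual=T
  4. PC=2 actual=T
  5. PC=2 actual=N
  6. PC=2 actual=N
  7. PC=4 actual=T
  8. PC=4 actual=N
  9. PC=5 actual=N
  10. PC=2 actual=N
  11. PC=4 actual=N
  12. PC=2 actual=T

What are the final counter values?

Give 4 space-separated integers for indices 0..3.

Ev 1: PC=2 idx=2 pred=N actual=T -> ctr[2]=1
Ev 2: PC=2 idx=2 pred=N actual=N -> ctr[2]=0
Ev 3: PC=2 idx=2 pred=N actual=T -> ctr[2]=1
Ev 4: PC=2 idx=2 pred=N actual=T -> ctr[2]=2
Ev 5: PC=2 idx=2 pred=T actual=N -> ctr[2]=1
Ev 6: PC=2 idx=2 pred=N actual=N -> ctr[2]=0
Ev 7: PC=4 idx=0 pred=N actual=T -> ctr[0]=1
Ev 8: PC=4 idx=0 pred=N actual=N -> ctr[0]=0
Ev 9: PC=5 idx=1 pred=N actual=N -> ctr[1]=0
Ev 10: PC=2 idx=2 pred=N actual=N -> ctr[2]=0
Ev 11: PC=4 idx=0 pred=N actual=N -> ctr[0]=0
Ev 12: PC=2 idx=2 pred=N actual=T -> ctr[2]=1

Answer: 0 0 1 0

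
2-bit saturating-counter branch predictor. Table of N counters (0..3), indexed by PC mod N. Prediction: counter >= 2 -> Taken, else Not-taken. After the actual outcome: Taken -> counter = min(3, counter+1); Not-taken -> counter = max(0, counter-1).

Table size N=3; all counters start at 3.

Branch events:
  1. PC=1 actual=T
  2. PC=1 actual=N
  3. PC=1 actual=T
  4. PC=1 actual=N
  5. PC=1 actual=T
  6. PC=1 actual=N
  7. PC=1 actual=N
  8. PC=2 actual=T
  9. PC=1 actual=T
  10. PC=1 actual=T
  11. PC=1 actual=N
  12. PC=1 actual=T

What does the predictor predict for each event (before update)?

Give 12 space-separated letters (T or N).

Answer: T T T T T T T T N T T T

Derivation:
Ev 1: PC=1 idx=1 pred=T actual=T -> ctr[1]=3
Ev 2: PC=1 idx=1 pred=T actual=N -> ctr[1]=2
Ev 3: PC=1 idx=1 pred=T actual=T -> ctr[1]=3
Ev 4: PC=1 idx=1 pred=T actual=N -> ctr[1]=2
Ev 5: PC=1 idx=1 pred=T actual=T -> ctr[1]=3
Ev 6: PC=1 idx=1 pred=T actual=N -> ctr[1]=2
Ev 7: PC=1 idx=1 pred=T actual=N -> ctr[1]=1
Ev 8: PC=2 idx=2 pred=T actual=T -> ctr[2]=3
Ev 9: PC=1 idx=1 pred=N actual=T -> ctr[1]=2
Ev 10: PC=1 idx=1 pred=T actual=T -> ctr[1]=3
Ev 11: PC=1 idx=1 pred=T actual=N -> ctr[1]=2
Ev 12: PC=1 idx=1 pred=T actual=T -> ctr[1]=3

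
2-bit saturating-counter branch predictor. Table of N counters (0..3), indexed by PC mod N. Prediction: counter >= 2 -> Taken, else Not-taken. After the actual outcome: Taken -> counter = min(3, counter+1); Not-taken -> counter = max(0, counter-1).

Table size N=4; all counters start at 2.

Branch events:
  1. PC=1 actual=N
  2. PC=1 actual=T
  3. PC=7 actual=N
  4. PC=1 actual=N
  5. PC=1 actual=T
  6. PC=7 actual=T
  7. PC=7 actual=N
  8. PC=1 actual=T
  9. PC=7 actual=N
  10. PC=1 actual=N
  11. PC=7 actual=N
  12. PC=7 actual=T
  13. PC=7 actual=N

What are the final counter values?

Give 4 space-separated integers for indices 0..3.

Ev 1: PC=1 idx=1 pred=T actual=N -> ctr[1]=1
Ev 2: PC=1 idx=1 pred=N actual=T -> ctr[1]=2
Ev 3: PC=7 idx=3 pred=T actual=N -> ctr[3]=1
Ev 4: PC=1 idx=1 pred=T actual=N -> ctr[1]=1
Ev 5: PC=1 idx=1 pred=N actual=T -> ctr[1]=2
Ev 6: PC=7 idx=3 pred=N actual=T -> ctr[3]=2
Ev 7: PC=7 idx=3 pred=T actual=N -> ctr[3]=1
Ev 8: PC=1 idx=1 pred=T actual=T -> ctr[1]=3
Ev 9: PC=7 idx=3 pred=N actual=N -> ctr[3]=0
Ev 10: PC=1 idx=1 pred=T actual=N -> ctr[1]=2
Ev 11: PC=7 idx=3 pred=N actual=N -> ctr[3]=0
Ev 12: PC=7 idx=3 pred=N actual=T -> ctr[3]=1
Ev 13: PC=7 idx=3 pred=N actual=N -> ctr[3]=0

Answer: 2 2 2 0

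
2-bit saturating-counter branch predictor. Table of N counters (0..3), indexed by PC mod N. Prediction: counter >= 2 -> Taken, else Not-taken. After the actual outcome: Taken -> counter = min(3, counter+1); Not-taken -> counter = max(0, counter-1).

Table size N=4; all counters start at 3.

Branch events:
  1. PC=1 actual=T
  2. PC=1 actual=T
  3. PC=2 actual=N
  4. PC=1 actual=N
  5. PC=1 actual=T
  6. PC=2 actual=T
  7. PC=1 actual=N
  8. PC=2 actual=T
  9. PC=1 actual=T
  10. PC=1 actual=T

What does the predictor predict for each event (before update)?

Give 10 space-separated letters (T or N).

Ev 1: PC=1 idx=1 pred=T actual=T -> ctr[1]=3
Ev 2: PC=1 idx=1 pred=T actual=T -> ctr[1]=3
Ev 3: PC=2 idx=2 pred=T actual=N -> ctr[2]=2
Ev 4: PC=1 idx=1 pred=T actual=N -> ctr[1]=2
Ev 5: PC=1 idx=1 pred=T actual=T -> ctr[1]=3
Ev 6: PC=2 idx=2 pred=T actual=T -> ctr[2]=3
Ev 7: PC=1 idx=1 pred=T actual=N -> ctr[1]=2
Ev 8: PC=2 idx=2 pred=T actual=T -> ctr[2]=3
Ev 9: PC=1 idx=1 pred=T actual=T -> ctr[1]=3
Ev 10: PC=1 idx=1 pred=T actual=T -> ctr[1]=3

Answer: T T T T T T T T T T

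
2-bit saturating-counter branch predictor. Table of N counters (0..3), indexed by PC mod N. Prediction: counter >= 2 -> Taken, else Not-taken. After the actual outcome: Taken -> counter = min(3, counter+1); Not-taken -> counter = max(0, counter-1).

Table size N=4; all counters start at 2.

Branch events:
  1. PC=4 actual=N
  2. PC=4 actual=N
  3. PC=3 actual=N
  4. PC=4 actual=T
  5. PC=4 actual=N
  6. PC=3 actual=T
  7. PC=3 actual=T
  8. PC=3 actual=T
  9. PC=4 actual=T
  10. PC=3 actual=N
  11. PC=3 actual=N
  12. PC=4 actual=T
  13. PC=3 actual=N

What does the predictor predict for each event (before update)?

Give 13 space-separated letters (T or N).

Ev 1: PC=4 idx=0 pred=T actual=N -> ctr[0]=1
Ev 2: PC=4 idx=0 pred=N actual=N -> ctr[0]=0
Ev 3: PC=3 idx=3 pred=T actual=N -> ctr[3]=1
Ev 4: PC=4 idx=0 pred=N actual=T -> ctr[0]=1
Ev 5: PC=4 idx=0 pred=N actual=N -> ctr[0]=0
Ev 6: PC=3 idx=3 pred=N actual=T -> ctr[3]=2
Ev 7: PC=3 idx=3 pred=T actual=T -> ctr[3]=3
Ev 8: PC=3 idx=3 pred=T actual=T -> ctr[3]=3
Ev 9: PC=4 idx=0 pred=N actual=T -> ctr[0]=1
Ev 10: PC=3 idx=3 pred=T actual=N -> ctr[3]=2
Ev 11: PC=3 idx=3 pred=T actual=N -> ctr[3]=1
Ev 12: PC=4 idx=0 pred=N actual=T -> ctr[0]=2
Ev 13: PC=3 idx=3 pred=N actual=N -> ctr[3]=0

Answer: T N T N N N T T N T T N N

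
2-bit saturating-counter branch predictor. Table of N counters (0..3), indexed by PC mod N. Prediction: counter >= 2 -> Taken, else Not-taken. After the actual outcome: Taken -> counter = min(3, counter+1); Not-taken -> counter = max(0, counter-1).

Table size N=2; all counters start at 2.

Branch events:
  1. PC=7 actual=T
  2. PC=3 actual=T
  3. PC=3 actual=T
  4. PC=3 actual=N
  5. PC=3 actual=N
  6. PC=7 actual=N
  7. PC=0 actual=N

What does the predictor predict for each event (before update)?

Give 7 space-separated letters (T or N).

Ev 1: PC=7 idx=1 pred=T actual=T -> ctr[1]=3
Ev 2: PC=3 idx=1 pred=T actual=T -> ctr[1]=3
Ev 3: PC=3 idx=1 pred=T actual=T -> ctr[1]=3
Ev 4: PC=3 idx=1 pred=T actual=N -> ctr[1]=2
Ev 5: PC=3 idx=1 pred=T actual=N -> ctr[1]=1
Ev 6: PC=7 idx=1 pred=N actual=N -> ctr[1]=0
Ev 7: PC=0 idx=0 pred=T actual=N -> ctr[0]=1

Answer: T T T T T N T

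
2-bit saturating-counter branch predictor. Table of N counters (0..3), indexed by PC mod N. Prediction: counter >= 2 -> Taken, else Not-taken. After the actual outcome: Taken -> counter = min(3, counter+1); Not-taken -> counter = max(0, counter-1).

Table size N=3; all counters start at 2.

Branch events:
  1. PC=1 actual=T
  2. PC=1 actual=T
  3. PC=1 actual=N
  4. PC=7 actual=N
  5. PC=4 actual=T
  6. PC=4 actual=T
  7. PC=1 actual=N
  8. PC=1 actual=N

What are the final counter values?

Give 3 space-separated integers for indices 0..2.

Answer: 2 1 2

Derivation:
Ev 1: PC=1 idx=1 pred=T actual=T -> ctr[1]=3
Ev 2: PC=1 idx=1 pred=T actual=T -> ctr[1]=3
Ev 3: PC=1 idx=1 pred=T actual=N -> ctr[1]=2
Ev 4: PC=7 idx=1 pred=T actual=N -> ctr[1]=1
Ev 5: PC=4 idx=1 pred=N actual=T -> ctr[1]=2
Ev 6: PC=4 idx=1 pred=T actual=T -> ctr[1]=3
Ev 7: PC=1 idx=1 pred=T actual=N -> ctr[1]=2
Ev 8: PC=1 idx=1 pred=T actual=N -> ctr[1]=1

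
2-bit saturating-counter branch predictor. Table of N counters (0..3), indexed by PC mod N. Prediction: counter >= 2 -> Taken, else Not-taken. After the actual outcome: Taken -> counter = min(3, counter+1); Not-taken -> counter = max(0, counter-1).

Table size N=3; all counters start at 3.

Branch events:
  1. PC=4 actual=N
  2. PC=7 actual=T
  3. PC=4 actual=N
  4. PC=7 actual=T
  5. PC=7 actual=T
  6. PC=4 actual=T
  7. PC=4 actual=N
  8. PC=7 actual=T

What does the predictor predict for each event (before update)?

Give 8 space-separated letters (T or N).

Answer: T T T T T T T T

Derivation:
Ev 1: PC=4 idx=1 pred=T actual=N -> ctr[1]=2
Ev 2: PC=7 idx=1 pred=T actual=T -> ctr[1]=3
Ev 3: PC=4 idx=1 pred=T actual=N -> ctr[1]=2
Ev 4: PC=7 idx=1 pred=T actual=T -> ctr[1]=3
Ev 5: PC=7 idx=1 pred=T actual=T -> ctr[1]=3
Ev 6: PC=4 idx=1 pred=T actual=T -> ctr[1]=3
Ev 7: PC=4 idx=1 pred=T actual=N -> ctr[1]=2
Ev 8: PC=7 idx=1 pred=T actual=T -> ctr[1]=3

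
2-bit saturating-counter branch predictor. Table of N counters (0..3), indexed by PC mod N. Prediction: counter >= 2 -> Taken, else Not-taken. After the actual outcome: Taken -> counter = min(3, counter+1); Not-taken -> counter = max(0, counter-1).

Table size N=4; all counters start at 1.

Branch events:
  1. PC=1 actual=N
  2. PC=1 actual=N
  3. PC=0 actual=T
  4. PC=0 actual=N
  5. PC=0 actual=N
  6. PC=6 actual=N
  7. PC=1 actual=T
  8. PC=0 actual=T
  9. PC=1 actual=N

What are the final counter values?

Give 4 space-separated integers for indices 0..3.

Ev 1: PC=1 idx=1 pred=N actual=N -> ctr[1]=0
Ev 2: PC=1 idx=1 pred=N actual=N -> ctr[1]=0
Ev 3: PC=0 idx=0 pred=N actual=T -> ctr[0]=2
Ev 4: PC=0 idx=0 pred=T actual=N -> ctr[0]=1
Ev 5: PC=0 idx=0 pred=N actual=N -> ctr[0]=0
Ev 6: PC=6 idx=2 pred=N actual=N -> ctr[2]=0
Ev 7: PC=1 idx=1 pred=N actual=T -> ctr[1]=1
Ev 8: PC=0 idx=0 pred=N actual=T -> ctr[0]=1
Ev 9: PC=1 idx=1 pred=N actual=N -> ctr[1]=0

Answer: 1 0 0 1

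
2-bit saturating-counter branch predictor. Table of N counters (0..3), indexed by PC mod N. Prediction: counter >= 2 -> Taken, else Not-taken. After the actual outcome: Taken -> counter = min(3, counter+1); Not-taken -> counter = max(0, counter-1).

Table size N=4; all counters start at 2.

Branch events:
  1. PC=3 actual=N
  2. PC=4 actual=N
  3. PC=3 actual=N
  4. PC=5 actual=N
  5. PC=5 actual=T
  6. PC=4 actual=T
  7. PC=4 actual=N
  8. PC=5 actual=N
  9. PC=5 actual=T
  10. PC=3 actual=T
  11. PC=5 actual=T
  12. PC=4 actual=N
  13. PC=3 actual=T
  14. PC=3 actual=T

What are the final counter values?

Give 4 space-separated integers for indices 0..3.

Answer: 0 3 2 3

Derivation:
Ev 1: PC=3 idx=3 pred=T actual=N -> ctr[3]=1
Ev 2: PC=4 idx=0 pred=T actual=N -> ctr[0]=1
Ev 3: PC=3 idx=3 pred=N actual=N -> ctr[3]=0
Ev 4: PC=5 idx=1 pred=T actual=N -> ctr[1]=1
Ev 5: PC=5 idx=1 pred=N actual=T -> ctr[1]=2
Ev 6: PC=4 idx=0 pred=N actual=T -> ctr[0]=2
Ev 7: PC=4 idx=0 pred=T actual=N -> ctr[0]=1
Ev 8: PC=5 idx=1 pred=T actual=N -> ctr[1]=1
Ev 9: PC=5 idx=1 pred=N actual=T -> ctr[1]=2
Ev 10: PC=3 idx=3 pred=N actual=T -> ctr[3]=1
Ev 11: PC=5 idx=1 pred=T actual=T -> ctr[1]=3
Ev 12: PC=4 idx=0 pred=N actual=N -> ctr[0]=0
Ev 13: PC=3 idx=3 pred=N actual=T -> ctr[3]=2
Ev 14: PC=3 idx=3 pred=T actual=T -> ctr[3]=3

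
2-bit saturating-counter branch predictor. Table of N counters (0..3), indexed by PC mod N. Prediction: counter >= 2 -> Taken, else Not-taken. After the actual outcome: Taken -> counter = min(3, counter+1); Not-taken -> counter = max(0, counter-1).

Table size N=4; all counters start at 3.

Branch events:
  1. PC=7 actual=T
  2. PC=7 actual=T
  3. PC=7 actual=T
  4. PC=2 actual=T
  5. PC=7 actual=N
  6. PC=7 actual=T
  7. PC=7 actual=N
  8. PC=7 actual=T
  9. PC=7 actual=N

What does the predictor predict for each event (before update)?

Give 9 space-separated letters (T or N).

Ev 1: PC=7 idx=3 pred=T actual=T -> ctr[3]=3
Ev 2: PC=7 idx=3 pred=T actual=T -> ctr[3]=3
Ev 3: PC=7 idx=3 pred=T actual=T -> ctr[3]=3
Ev 4: PC=2 idx=2 pred=T actual=T -> ctr[2]=3
Ev 5: PC=7 idx=3 pred=T actual=N -> ctr[3]=2
Ev 6: PC=7 idx=3 pred=T actual=T -> ctr[3]=3
Ev 7: PC=7 idx=3 pred=T actual=N -> ctr[3]=2
Ev 8: PC=7 idx=3 pred=T actual=T -> ctr[3]=3
Ev 9: PC=7 idx=3 pred=T actual=N -> ctr[3]=2

Answer: T T T T T T T T T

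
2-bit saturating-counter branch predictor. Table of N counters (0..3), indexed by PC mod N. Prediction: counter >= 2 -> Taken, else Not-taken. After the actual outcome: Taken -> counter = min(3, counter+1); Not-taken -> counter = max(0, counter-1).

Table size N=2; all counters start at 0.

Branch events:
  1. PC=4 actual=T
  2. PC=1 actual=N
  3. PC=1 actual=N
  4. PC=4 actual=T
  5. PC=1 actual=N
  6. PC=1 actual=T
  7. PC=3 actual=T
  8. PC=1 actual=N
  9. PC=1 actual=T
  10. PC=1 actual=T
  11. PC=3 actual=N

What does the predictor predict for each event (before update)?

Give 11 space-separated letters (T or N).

Ev 1: PC=4 idx=0 pred=N actual=T -> ctr[0]=1
Ev 2: PC=1 idx=1 pred=N actual=N -> ctr[1]=0
Ev 3: PC=1 idx=1 pred=N actual=N -> ctr[1]=0
Ev 4: PC=4 idx=0 pred=N actual=T -> ctr[0]=2
Ev 5: PC=1 idx=1 pred=N actual=N -> ctr[1]=0
Ev 6: PC=1 idx=1 pred=N actual=T -> ctr[1]=1
Ev 7: PC=3 idx=1 pred=N actual=T -> ctr[1]=2
Ev 8: PC=1 idx=1 pred=T actual=N -> ctr[1]=1
Ev 9: PC=1 idx=1 pred=N actual=T -> ctr[1]=2
Ev 10: PC=1 idx=1 pred=T actual=T -> ctr[1]=3
Ev 11: PC=3 idx=1 pred=T actual=N -> ctr[1]=2

Answer: N N N N N N N T N T T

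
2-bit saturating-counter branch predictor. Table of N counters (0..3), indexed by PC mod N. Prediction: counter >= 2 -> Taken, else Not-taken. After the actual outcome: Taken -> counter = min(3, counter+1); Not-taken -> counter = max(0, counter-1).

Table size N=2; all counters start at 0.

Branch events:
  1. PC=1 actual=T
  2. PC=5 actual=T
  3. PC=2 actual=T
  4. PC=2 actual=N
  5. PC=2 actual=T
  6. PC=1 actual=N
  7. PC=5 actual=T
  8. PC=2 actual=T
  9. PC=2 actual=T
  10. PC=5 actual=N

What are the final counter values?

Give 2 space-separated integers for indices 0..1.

Answer: 3 1

Derivation:
Ev 1: PC=1 idx=1 pred=N actual=T -> ctr[1]=1
Ev 2: PC=5 idx=1 pred=N actual=T -> ctr[1]=2
Ev 3: PC=2 idx=0 pred=N actual=T -> ctr[0]=1
Ev 4: PC=2 idx=0 pred=N actual=N -> ctr[0]=0
Ev 5: PC=2 idx=0 pred=N actual=T -> ctr[0]=1
Ev 6: PC=1 idx=1 pred=T actual=N -> ctr[1]=1
Ev 7: PC=5 idx=1 pred=N actual=T -> ctr[1]=2
Ev 8: PC=2 idx=0 pred=N actual=T -> ctr[0]=2
Ev 9: PC=2 idx=0 pred=T actual=T -> ctr[0]=3
Ev 10: PC=5 idx=1 pred=T actual=N -> ctr[1]=1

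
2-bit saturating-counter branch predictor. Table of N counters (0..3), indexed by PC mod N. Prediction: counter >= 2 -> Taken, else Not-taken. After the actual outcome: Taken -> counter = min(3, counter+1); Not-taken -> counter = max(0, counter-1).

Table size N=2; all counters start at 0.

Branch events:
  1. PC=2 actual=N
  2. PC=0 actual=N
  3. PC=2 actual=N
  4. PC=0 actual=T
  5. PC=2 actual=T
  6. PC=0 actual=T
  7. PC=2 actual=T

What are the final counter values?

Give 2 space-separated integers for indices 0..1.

Answer: 3 0

Derivation:
Ev 1: PC=2 idx=0 pred=N actual=N -> ctr[0]=0
Ev 2: PC=0 idx=0 pred=N actual=N -> ctr[0]=0
Ev 3: PC=2 idx=0 pred=N actual=N -> ctr[0]=0
Ev 4: PC=0 idx=0 pred=N actual=T -> ctr[0]=1
Ev 5: PC=2 idx=0 pred=N actual=T -> ctr[0]=2
Ev 6: PC=0 idx=0 pred=T actual=T -> ctr[0]=3
Ev 7: PC=2 idx=0 pred=T actual=T -> ctr[0]=3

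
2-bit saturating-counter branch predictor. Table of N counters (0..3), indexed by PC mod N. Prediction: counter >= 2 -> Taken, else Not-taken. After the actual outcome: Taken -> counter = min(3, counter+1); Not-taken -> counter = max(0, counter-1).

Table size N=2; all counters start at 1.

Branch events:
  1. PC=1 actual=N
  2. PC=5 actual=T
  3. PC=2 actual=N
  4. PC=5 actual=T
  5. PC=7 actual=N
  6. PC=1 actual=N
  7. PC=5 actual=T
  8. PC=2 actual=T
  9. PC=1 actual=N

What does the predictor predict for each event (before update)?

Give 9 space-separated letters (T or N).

Answer: N N N N T N N N N

Derivation:
Ev 1: PC=1 idx=1 pred=N actual=N -> ctr[1]=0
Ev 2: PC=5 idx=1 pred=N actual=T -> ctr[1]=1
Ev 3: PC=2 idx=0 pred=N actual=N -> ctr[0]=0
Ev 4: PC=5 idx=1 pred=N actual=T -> ctr[1]=2
Ev 5: PC=7 idx=1 pred=T actual=N -> ctr[1]=1
Ev 6: PC=1 idx=1 pred=N actual=N -> ctr[1]=0
Ev 7: PC=5 idx=1 pred=N actual=T -> ctr[1]=1
Ev 8: PC=2 idx=0 pred=N actual=T -> ctr[0]=1
Ev 9: PC=1 idx=1 pred=N actual=N -> ctr[1]=0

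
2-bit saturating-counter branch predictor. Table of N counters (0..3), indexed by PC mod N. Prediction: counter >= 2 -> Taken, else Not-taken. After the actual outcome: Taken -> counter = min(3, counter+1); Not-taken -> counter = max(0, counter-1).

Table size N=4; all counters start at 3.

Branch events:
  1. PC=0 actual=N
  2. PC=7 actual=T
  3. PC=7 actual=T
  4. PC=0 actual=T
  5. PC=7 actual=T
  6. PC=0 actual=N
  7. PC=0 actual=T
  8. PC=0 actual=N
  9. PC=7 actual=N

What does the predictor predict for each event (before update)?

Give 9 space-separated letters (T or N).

Answer: T T T T T T T T T

Derivation:
Ev 1: PC=0 idx=0 pred=T actual=N -> ctr[0]=2
Ev 2: PC=7 idx=3 pred=T actual=T -> ctr[3]=3
Ev 3: PC=7 idx=3 pred=T actual=T -> ctr[3]=3
Ev 4: PC=0 idx=0 pred=T actual=T -> ctr[0]=3
Ev 5: PC=7 idx=3 pred=T actual=T -> ctr[3]=3
Ev 6: PC=0 idx=0 pred=T actual=N -> ctr[0]=2
Ev 7: PC=0 idx=0 pred=T actual=T -> ctr[0]=3
Ev 8: PC=0 idx=0 pred=T actual=N -> ctr[0]=2
Ev 9: PC=7 idx=3 pred=T actual=N -> ctr[3]=2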